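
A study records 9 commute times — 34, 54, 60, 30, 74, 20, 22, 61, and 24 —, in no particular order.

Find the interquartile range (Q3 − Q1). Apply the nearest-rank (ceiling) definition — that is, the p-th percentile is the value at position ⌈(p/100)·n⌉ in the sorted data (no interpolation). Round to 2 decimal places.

36.00

Sorted: 20, 22, 24, 30, 34, 54, 60, 61, 74.
n = 9.
P25: rank ⌈25/100·9⌉ = 3 → 24.
P75: rank ⌈75/100·9⌉ = 7 → 60.
Difference: 60 − 24 = 36.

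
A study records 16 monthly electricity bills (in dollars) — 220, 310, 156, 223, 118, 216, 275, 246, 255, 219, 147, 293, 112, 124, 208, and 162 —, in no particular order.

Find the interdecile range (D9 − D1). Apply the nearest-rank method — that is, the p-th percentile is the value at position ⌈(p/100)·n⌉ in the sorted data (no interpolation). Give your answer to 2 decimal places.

175.00

Sorted: 112, 118, 124, 147, 156, 162, 208, 216, 219, 220, 223, 246, 255, 275, 293, 310.
n = 16.
P10: rank ⌈10/100·16⌉ = 2 → 118.
P90: rank ⌈90/100·16⌉ = 15 → 293.
Difference: 293 − 118 = 175.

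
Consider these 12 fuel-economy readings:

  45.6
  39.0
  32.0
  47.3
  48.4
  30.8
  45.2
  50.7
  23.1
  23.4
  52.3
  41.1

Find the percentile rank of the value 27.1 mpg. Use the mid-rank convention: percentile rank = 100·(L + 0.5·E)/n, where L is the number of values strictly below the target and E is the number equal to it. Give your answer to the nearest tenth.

16.7

Sorted: 23.1, 23.4, 30.8, 32.0, 39.0, 41.1, 45.2, 45.6, 47.3, 48.4, 50.7, 52.3.
Count below 27.1: L = 2; count equal: E = 0; n = 12.
Percentile rank = 100·(2 + 0.5·0)/12 = 100·2/12 = 16.67.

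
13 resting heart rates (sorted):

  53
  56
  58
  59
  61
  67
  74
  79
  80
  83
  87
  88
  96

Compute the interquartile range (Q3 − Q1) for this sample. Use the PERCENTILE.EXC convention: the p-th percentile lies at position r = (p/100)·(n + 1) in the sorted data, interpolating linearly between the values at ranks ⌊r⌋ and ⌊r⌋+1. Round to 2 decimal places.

n = 13.
P25: r = 3.5; ranks 3–4 are 58, 59; interpolating gives 58.5.
P75: r = 10.5; ranks 10–11 are 83, 87; interpolating gives 85.
Difference: 85 − 58.5 = 26.5.

26.50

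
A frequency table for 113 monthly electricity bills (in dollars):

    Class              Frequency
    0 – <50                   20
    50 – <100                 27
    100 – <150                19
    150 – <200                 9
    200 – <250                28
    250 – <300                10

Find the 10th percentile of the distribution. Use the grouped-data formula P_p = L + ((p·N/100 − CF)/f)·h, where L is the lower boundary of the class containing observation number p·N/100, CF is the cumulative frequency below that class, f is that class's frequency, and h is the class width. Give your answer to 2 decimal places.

28.25

N = 113; target position k = 10/100 · 113 = 11.3.
Cumulative frequencies: 20, 47, 66, 75, 103, 113.
Observation 11.3 falls in the class 0 – <50.
L = 0, CF = 0, f = 20, h = 50.
P10 = 0 + ((11.3 − 0)/20)·50 = 0 + 28.25 = 28.25.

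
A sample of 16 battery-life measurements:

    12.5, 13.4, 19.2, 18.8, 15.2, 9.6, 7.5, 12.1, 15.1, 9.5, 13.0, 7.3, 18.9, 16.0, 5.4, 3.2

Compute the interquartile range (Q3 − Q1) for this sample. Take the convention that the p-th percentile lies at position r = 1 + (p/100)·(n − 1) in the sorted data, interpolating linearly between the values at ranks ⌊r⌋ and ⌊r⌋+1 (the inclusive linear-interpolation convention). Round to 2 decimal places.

6.40

Sorted: 3.2, 5.4, 7.3, 7.5, 9.5, 9.6, 12.1, 12.5, 13.0, 13.4, 15.1, 15.2, 16.0, 18.8, 18.9, 19.2.
n = 16.
P25: r = 4.75; ranks 4–5 are 7.5, 9.5; interpolating gives 9.
P75: r = 12.25; ranks 12–13 are 15.2, 16.0; interpolating gives 15.4.
Difference: 15.4 − 9 = 6.4.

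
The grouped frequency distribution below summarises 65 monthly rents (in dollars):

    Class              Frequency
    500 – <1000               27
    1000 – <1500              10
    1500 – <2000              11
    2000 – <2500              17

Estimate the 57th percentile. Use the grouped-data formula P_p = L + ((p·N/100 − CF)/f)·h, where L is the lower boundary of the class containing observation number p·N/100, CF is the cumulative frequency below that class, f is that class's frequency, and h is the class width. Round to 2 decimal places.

N = 65; target position k = 57/100 · 65 = 37.05.
Cumulative frequencies: 27, 37, 48, 65.
Observation 37.05 falls in the class 1500 – <2000.
L = 1500, CF = 37, f = 11, h = 500.
P57 = 1500 + ((37.05 − 37)/11)·500 = 1500 + 2.27273 = 1502.27.

1502.27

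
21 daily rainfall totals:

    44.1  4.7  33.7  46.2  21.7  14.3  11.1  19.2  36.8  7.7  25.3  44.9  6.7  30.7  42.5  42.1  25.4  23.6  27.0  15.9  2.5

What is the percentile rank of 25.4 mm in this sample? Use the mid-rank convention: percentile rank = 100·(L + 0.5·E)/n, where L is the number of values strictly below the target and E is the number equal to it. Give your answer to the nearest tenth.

Sorted: 2.5, 4.7, 6.7, 7.7, 11.1, 14.3, 15.9, 19.2, 21.7, 23.6, 25.3, 25.4, 27.0, 30.7, 33.7, 36.8, 42.1, 42.5, 44.1, 44.9, 46.2.
Count below 25.4: L = 11; count equal: E = 1; n = 21.
Percentile rank = 100·(11 + 0.5·1)/21 = 100·11.5/21 = 54.76.

54.8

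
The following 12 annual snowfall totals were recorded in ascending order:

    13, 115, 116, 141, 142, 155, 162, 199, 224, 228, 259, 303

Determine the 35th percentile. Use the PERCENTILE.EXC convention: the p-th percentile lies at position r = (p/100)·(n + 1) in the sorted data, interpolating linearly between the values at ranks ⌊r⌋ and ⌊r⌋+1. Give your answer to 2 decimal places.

n = 12.
r = (35/100)·(12 + 1) = 4.55.
Rank 4 is 141 and rank 5 is 142.
Interpolate: 141 + 0.55·(142 − 141) = 141 + 0.55·1 = 141.55.

141.55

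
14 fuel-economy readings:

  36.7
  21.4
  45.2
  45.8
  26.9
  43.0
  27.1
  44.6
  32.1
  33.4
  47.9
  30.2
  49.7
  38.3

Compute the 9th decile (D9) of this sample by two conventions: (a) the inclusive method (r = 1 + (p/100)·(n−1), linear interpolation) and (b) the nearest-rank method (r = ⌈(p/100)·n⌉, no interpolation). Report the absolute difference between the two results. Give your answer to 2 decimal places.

0.63

Sorted: 21.4, 26.9, 27.1, 30.2, 32.1, 33.4, 36.7, 38.3, 43.0, 44.6, 45.2, 45.8, 47.9, 49.7.
n = 14.
(a) r = 12.7; between ranks 12 (45.8) and 13 (47.9): 47.27.
(b) the nearest-rank method: rank 13 → 47.9.
|47.27 − 47.9| = 0.63.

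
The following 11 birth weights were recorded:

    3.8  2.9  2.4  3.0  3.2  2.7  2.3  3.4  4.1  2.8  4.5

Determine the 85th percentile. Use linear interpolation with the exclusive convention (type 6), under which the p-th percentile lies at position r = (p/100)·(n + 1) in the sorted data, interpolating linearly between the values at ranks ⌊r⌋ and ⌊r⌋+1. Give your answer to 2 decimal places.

Sorted: 2.3, 2.4, 2.7, 2.8, 2.9, 3.0, 3.2, 3.4, 3.8, 4.1, 4.5.
n = 11.
r = (85/100)·(11 + 1) = 10.2.
Rank 10 is 4.1 and rank 11 is 4.5.
Interpolate: 4.1 + 0.2·(4.5 − 4.1) = 4.1 + 0.2·0.4 = 4.18.

4.18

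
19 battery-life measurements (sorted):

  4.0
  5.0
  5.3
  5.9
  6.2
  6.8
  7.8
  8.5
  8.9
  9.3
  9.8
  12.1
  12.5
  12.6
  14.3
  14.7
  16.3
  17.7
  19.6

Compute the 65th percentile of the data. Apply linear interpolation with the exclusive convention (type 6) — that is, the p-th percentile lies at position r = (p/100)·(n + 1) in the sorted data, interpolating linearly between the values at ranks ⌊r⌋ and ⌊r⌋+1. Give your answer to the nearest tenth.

n = 19.
r = (65/100)·(19 + 1) = 13.
r is an integer, so P65 is the value at rank 13: 12.5.

12.5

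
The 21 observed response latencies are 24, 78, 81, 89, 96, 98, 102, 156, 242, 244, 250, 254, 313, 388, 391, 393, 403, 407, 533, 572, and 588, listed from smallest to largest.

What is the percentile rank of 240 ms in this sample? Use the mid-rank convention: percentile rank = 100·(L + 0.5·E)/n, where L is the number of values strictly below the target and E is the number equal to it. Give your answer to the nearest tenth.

Count below 240: L = 8; count equal: E = 0; n = 21.
Percentile rank = 100·(8 + 0.5·0)/21 = 100·8/21 = 38.1.

38.1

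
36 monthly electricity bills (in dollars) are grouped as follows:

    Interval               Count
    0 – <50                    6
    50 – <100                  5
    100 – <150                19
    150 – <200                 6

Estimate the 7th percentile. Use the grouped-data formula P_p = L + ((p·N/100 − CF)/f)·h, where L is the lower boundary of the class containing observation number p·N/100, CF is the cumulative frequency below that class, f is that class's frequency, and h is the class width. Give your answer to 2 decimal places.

N = 36; target position k = 7/100 · 36 = 2.52.
Cumulative frequencies: 6, 11, 30, 36.
Observation 2.52 falls in the class 0 – <50.
L = 0, CF = 0, f = 6, h = 50.
P7 = 0 + ((2.52 − 0)/6)·50 = 0 + 21 = 21.

21.00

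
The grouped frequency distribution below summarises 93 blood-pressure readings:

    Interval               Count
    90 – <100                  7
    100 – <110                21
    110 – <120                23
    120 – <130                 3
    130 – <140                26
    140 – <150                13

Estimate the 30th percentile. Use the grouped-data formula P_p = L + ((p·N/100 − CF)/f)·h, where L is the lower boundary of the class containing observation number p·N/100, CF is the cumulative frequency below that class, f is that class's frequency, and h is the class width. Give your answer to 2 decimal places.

109.95

N = 93; target position k = 30/100 · 93 = 27.9.
Cumulative frequencies: 7, 28, 51, 54, 80, 93.
Observation 27.9 falls in the class 100 – <110.
L = 100, CF = 7, f = 21, h = 10.
P30 = 100 + ((27.9 − 7)/21)·10 = 100 + 9.95238 = 109.952.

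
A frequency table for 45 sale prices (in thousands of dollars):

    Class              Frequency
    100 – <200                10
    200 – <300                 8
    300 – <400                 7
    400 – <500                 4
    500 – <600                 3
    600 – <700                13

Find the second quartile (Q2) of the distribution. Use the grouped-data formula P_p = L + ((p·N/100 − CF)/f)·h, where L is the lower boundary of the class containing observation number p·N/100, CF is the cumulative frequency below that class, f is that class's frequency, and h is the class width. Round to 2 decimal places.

N = 45; target position k = 50/100 · 45 = 22.5.
Cumulative frequencies: 10, 18, 25, 29, 32, 45.
Observation 22.5 falls in the class 300 – <400.
L = 300, CF = 18, f = 7, h = 100.
P50 = 300 + ((22.5 − 18)/7)·100 = 300 + 64.2857 = 364.286.

364.29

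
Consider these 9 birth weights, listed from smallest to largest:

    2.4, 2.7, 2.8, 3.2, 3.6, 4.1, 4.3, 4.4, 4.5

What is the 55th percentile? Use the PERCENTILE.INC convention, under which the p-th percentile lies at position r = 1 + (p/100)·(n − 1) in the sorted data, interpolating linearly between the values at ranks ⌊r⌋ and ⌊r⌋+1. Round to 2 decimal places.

n = 9.
r = 1 + (55/100)·(9 − 1) = 1 + 4.4 = 5.4.
Rank 5 is 3.6 and rank 6 is 4.1.
Interpolate: 3.6 + 0.4·(4.1 − 3.6) = 3.6 + 0.4·0.5 = 3.8.

3.80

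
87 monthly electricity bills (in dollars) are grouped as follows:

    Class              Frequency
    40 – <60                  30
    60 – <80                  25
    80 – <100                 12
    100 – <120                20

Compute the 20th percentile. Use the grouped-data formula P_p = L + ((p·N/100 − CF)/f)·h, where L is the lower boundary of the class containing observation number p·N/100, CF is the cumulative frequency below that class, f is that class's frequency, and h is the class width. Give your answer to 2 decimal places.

N = 87; target position k = 20/100 · 87 = 17.4.
Cumulative frequencies: 30, 55, 67, 87.
Observation 17.4 falls in the class 40 – <60.
L = 40, CF = 0, f = 30, h = 20.
P20 = 40 + ((17.4 − 0)/30)·20 = 40 + 11.6 = 51.6.

51.60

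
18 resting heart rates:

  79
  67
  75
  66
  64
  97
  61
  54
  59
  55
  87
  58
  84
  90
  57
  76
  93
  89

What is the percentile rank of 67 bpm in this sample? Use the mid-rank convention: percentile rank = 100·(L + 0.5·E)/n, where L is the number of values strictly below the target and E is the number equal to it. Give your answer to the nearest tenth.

Sorted: 54, 55, 57, 58, 59, 61, 64, 66, 67, 75, 76, 79, 84, 87, 89, 90, 93, 97.
Count below 67: L = 8; count equal: E = 1; n = 18.
Percentile rank = 100·(8 + 0.5·1)/18 = 100·8.5/18 = 47.22.

47.2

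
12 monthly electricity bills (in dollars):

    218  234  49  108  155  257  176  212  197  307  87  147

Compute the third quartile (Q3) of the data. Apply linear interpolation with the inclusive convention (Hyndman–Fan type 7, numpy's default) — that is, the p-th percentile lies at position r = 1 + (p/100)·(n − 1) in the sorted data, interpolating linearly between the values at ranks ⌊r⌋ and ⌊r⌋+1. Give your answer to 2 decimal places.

222.00

Sorted: 49, 87, 108, 147, 155, 176, 197, 212, 218, 234, 257, 307.
n = 12.
r = 1 + (75/100)·(12 − 1) = 1 + 8.25 = 9.25.
Rank 9 is 218 and rank 10 is 234.
Interpolate: 218 + 0.25·(234 − 218) = 218 + 0.25·16 = 222.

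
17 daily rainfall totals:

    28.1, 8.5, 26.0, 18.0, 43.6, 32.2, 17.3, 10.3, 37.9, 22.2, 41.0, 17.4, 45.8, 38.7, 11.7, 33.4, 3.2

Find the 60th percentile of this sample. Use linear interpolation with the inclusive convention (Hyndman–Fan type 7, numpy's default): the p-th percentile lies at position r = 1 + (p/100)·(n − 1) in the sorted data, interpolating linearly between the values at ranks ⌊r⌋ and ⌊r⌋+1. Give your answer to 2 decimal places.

30.56

Sorted: 3.2, 8.5, 10.3, 11.7, 17.3, 17.4, 18.0, 22.2, 26.0, 28.1, 32.2, 33.4, 37.9, 38.7, 41.0, 43.6, 45.8.
n = 17.
r = 1 + (60/100)·(17 − 1) = 1 + 9.6 = 10.6.
Rank 10 is 28.1 and rank 11 is 32.2.
Interpolate: 28.1 + 0.6·(32.2 − 28.1) = 28.1 + 0.6·4.1 = 30.56.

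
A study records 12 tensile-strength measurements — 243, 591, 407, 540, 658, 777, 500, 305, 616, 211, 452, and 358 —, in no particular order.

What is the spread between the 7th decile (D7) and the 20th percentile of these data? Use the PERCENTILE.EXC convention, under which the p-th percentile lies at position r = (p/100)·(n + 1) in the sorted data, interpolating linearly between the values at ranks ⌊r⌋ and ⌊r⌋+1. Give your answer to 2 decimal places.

313.30

Sorted: 211, 243, 305, 358, 407, 452, 500, 540, 591, 616, 658, 777.
n = 12.
P20: r = 2.6; ranks 2–3 are 243, 305; interpolating gives 280.2.
P70: r = 9.1; ranks 9–10 are 591, 616; interpolating gives 593.5.
Difference: 593.5 − 280.2 = 313.3.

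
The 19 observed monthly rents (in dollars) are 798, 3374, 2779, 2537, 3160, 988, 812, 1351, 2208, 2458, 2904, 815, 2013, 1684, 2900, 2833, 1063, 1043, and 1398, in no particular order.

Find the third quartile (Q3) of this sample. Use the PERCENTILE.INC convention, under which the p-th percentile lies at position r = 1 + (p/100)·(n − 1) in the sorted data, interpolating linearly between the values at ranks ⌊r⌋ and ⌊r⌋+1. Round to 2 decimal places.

2806.00

Sorted: 798, 812, 815, 988, 1043, 1063, 1351, 1398, 1684, 2013, 2208, 2458, 2537, 2779, 2833, 2900, 2904, 3160, 3374.
n = 19.
r = 1 + (75/100)·(19 − 1) = 1 + 13.5 = 14.5.
Rank 14 is 2779 and rank 15 is 2833.
Interpolate: 2779 + 0.5·(2833 − 2779) = 2779 + 0.5·54 = 2806.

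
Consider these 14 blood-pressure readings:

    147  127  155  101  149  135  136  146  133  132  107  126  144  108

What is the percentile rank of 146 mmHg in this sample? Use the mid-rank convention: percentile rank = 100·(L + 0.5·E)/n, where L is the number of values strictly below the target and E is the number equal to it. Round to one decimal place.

75.0

Sorted: 101, 107, 108, 126, 127, 132, 133, 135, 136, 144, 146, 147, 149, 155.
Count below 146: L = 10; count equal: E = 1; n = 14.
Percentile rank = 100·(10 + 0.5·1)/14 = 100·10.5/14 = 75.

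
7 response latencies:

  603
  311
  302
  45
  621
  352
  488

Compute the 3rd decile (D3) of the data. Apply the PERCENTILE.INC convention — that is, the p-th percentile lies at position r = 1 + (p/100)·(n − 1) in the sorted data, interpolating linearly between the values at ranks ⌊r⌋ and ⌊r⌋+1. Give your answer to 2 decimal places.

Sorted: 45, 302, 311, 352, 488, 603, 621.
n = 7.
r = 1 + (30/100)·(7 − 1) = 1 + 1.8 = 2.8.
Rank 2 is 302 and rank 3 is 311.
Interpolate: 302 + 0.8·(311 − 302) = 302 + 0.8·9 = 309.2.

309.20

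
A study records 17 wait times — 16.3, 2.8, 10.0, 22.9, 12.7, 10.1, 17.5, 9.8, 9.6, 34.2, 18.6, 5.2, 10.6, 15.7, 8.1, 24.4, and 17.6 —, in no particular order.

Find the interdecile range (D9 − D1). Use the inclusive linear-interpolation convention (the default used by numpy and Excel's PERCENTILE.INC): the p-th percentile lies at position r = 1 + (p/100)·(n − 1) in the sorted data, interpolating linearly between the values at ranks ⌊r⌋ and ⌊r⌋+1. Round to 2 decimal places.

Sorted: 2.8, 5.2, 8.1, 9.6, 9.8, 10.0, 10.1, 10.6, 12.7, 15.7, 16.3, 17.5, 17.6, 18.6, 22.9, 24.4, 34.2.
n = 17.
P10: r = 2.6; ranks 2–3 are 5.2, 8.1; interpolating gives 6.94.
P90: r = 15.4; ranks 15–16 are 22.9, 24.4; interpolating gives 23.5.
Difference: 23.5 − 6.94 = 16.56.

16.56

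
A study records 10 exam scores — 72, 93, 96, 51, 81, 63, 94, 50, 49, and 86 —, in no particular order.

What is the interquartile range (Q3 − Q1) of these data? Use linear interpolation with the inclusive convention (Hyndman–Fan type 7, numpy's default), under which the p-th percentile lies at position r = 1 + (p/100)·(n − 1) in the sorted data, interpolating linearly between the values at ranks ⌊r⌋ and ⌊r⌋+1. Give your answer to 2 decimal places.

Sorted: 49, 50, 51, 63, 72, 81, 86, 93, 94, 96.
n = 10.
P25: r = 3.25; ranks 3–4 are 51, 63; interpolating gives 54.
P75: r = 7.75; ranks 7–8 are 86, 93; interpolating gives 91.25.
Difference: 91.25 − 54 = 37.25.

37.25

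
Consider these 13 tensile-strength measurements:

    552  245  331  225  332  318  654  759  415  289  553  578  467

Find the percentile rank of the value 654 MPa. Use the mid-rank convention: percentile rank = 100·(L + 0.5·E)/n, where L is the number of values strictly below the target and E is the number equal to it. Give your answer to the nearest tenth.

88.5

Sorted: 225, 245, 289, 318, 331, 332, 415, 467, 552, 553, 578, 654, 759.
Count below 654: L = 11; count equal: E = 1; n = 13.
Percentile rank = 100·(11 + 0.5·1)/13 = 100·11.5/13 = 88.46.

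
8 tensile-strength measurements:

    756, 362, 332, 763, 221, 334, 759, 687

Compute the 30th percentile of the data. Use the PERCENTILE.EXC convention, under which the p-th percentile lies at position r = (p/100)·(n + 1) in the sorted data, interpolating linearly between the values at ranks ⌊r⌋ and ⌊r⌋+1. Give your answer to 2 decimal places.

333.40

Sorted: 221, 332, 334, 362, 687, 756, 759, 763.
n = 8.
r = (30/100)·(8 + 1) = 2.7.
Rank 2 is 332 and rank 3 is 334.
Interpolate: 332 + 0.7·(334 − 332) = 332 + 0.7·2 = 333.4.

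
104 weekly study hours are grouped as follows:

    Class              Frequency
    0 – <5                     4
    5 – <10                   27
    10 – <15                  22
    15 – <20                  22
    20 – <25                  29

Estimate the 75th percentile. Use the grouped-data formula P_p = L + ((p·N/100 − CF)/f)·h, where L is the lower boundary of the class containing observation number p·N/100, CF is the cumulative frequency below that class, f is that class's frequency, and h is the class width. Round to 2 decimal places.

N = 104; target position k = 75/100 · 104 = 78.
Cumulative frequencies: 4, 31, 53, 75, 104.
Observation 78 falls in the class 20 – <25.
L = 20, CF = 75, f = 29, h = 5.
P75 = 20 + ((78 − 75)/29)·5 = 20 + 0.517241 = 20.5172.

20.52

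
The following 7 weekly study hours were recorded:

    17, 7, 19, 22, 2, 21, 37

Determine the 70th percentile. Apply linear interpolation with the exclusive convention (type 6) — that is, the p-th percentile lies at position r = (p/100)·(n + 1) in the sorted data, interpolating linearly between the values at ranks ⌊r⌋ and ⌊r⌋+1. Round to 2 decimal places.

Sorted: 2, 7, 17, 19, 21, 22, 37.
n = 7.
r = (70/100)·(7 + 1) = 5.6.
Rank 5 is 21 and rank 6 is 22.
Interpolate: 21 + 0.6·(22 − 21) = 21 + 0.6·1 = 21.6.

21.60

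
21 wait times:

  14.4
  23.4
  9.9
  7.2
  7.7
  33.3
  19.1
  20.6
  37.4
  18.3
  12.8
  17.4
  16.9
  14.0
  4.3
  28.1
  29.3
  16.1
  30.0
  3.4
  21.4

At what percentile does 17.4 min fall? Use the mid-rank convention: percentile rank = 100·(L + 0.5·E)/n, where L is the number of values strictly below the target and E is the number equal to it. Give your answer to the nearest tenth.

50.0

Sorted: 3.4, 4.3, 7.2, 7.7, 9.9, 12.8, 14.0, 14.4, 16.1, 16.9, 17.4, 18.3, 19.1, 20.6, 21.4, 23.4, 28.1, 29.3, 30.0, 33.3, 37.4.
Count below 17.4: L = 10; count equal: E = 1; n = 21.
Percentile rank = 100·(10 + 0.5·1)/21 = 100·10.5/21 = 50.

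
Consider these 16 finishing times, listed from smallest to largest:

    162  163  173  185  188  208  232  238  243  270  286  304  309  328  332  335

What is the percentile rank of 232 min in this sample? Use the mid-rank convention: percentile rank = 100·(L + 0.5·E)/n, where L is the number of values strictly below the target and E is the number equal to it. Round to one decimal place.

Count below 232: L = 6; count equal: E = 1; n = 16.
Percentile rank = 100·(6 + 0.5·1)/16 = 100·6.5/16 = 40.62.

40.6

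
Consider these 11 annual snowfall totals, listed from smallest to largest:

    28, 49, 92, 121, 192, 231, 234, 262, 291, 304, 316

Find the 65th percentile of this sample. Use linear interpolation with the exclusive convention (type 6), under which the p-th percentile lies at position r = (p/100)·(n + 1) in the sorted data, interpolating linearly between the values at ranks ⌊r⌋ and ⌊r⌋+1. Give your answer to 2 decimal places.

256.40

n = 11.
r = (65/100)·(11 + 1) = 7.8.
Rank 7 is 234 and rank 8 is 262.
Interpolate: 234 + 0.8·(262 − 234) = 234 + 0.8·28 = 256.4.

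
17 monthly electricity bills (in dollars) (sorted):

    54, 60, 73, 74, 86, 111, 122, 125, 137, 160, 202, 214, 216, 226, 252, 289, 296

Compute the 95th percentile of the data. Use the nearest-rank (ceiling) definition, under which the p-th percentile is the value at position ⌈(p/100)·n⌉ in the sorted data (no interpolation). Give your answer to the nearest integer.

n = 17.
Position = ⌈95/100 · 17⌉ = ⌈16.15⌉ = 17.
The value at rank 17 is 296.

296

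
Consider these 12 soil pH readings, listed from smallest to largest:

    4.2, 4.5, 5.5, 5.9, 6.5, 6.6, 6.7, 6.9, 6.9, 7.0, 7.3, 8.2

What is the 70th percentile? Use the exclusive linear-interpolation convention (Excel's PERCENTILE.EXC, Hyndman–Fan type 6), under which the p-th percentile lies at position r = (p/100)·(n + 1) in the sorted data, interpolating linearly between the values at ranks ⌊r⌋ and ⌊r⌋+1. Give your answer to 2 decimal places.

6.91

n = 12.
r = (70/100)·(12 + 1) = 9.1.
Rank 9 is 6.9 and rank 10 is 7.0.
Interpolate: 6.9 + 0.1·(7.0 − 6.9) = 6.9 + 0.1·0.1 = 6.91.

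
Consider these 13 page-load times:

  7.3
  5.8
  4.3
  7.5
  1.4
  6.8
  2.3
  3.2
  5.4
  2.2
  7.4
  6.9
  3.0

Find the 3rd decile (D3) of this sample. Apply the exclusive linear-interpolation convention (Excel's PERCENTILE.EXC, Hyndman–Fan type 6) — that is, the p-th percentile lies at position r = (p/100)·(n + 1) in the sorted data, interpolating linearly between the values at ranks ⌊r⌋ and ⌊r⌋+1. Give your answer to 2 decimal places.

Sorted: 1.4, 2.2, 2.3, 3.0, 3.2, 4.3, 5.4, 5.8, 6.8, 6.9, 7.3, 7.4, 7.5.
n = 13.
r = (30/100)·(13 + 1) = 4.2.
Rank 4 is 3.0 and rank 5 is 3.2.
Interpolate: 3.0 + 0.2·(3.2 − 3.0) = 3.0 + 0.2·0.2 = 3.04.

3.04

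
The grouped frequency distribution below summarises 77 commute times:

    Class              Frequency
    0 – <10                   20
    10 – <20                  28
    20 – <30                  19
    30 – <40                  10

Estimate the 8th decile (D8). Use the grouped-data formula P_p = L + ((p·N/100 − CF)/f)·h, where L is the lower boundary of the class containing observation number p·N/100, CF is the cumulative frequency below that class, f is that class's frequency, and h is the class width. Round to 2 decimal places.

N = 77; target position k = 80/100 · 77 = 61.6.
Cumulative frequencies: 20, 48, 67, 77.
Observation 61.6 falls in the class 20 – <30.
L = 20, CF = 48, f = 19, h = 10.
P80 = 20 + ((61.6 − 48)/19)·10 = 20 + 7.15789 = 27.1579.

27.16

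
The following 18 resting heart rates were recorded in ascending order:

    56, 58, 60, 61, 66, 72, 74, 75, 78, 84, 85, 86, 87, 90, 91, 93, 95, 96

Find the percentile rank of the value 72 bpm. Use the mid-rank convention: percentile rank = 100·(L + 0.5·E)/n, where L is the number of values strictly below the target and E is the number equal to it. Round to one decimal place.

30.6

Count below 72: L = 5; count equal: E = 1; n = 18.
Percentile rank = 100·(5 + 0.5·1)/18 = 100·5.5/18 = 30.56.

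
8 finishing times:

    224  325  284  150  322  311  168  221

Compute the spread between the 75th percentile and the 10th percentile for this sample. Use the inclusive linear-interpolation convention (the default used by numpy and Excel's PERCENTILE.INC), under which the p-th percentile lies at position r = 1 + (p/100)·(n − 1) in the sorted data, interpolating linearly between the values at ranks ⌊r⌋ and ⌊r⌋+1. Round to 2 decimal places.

151.15

Sorted: 150, 168, 221, 224, 284, 311, 322, 325.
n = 8.
P10: r = 1.7; ranks 1–2 are 150, 168; interpolating gives 162.6.
P75: r = 6.25; ranks 6–7 are 311, 322; interpolating gives 313.75.
Difference: 313.75 − 162.6 = 151.15.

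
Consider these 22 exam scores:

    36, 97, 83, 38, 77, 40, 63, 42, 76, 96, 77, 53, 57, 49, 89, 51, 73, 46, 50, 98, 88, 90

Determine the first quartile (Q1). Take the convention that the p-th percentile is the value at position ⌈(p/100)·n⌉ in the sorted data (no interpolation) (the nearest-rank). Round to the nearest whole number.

Sorted: 36, 38, 40, 42, 46, 49, 50, 51, 53, 57, 63, 73, 76, 77, 77, 83, 88, 89, 90, 96, 97, 98.
n = 22.
Position = ⌈25/100 · 22⌉ = ⌈5.5⌉ = 6.
The value at rank 6 is 49.

49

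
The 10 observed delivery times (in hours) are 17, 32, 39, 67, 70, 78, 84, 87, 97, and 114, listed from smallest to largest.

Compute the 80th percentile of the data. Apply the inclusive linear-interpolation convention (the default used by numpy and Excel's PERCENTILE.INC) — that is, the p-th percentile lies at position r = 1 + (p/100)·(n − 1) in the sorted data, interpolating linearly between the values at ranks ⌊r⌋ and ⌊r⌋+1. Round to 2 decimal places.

89.00

n = 10.
r = 1 + (80/100)·(10 − 1) = 1 + 7.2 = 8.2.
Rank 8 is 87 and rank 9 is 97.
Interpolate: 87 + 0.2·(97 − 87) = 87 + 0.2·10 = 89.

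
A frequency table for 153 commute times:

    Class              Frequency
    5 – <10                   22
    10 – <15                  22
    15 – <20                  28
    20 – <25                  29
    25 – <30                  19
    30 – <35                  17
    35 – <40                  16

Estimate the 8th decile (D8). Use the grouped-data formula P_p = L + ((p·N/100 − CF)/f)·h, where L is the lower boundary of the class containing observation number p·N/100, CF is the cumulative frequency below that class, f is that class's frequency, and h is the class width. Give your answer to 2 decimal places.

N = 153; target position k = 80/100 · 153 = 122.4.
Cumulative frequencies: 22, 44, 72, 101, 120, 137, 153.
Observation 122.4 falls in the class 30 – <35.
L = 30, CF = 120, f = 17, h = 5.
P80 = 30 + ((122.4 − 120)/17)·5 = 30 + 0.705882 = 30.7059.

30.71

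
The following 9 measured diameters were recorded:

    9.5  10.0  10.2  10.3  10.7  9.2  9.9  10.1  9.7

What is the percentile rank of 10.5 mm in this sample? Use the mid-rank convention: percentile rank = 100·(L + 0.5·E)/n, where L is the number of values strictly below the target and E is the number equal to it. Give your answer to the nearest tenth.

Sorted: 9.2, 9.5, 9.7, 9.9, 10.0, 10.1, 10.2, 10.3, 10.7.
Count below 10.5: L = 8; count equal: E = 0; n = 9.
Percentile rank = 100·(8 + 0.5·0)/9 = 100·8/9 = 88.89.

88.9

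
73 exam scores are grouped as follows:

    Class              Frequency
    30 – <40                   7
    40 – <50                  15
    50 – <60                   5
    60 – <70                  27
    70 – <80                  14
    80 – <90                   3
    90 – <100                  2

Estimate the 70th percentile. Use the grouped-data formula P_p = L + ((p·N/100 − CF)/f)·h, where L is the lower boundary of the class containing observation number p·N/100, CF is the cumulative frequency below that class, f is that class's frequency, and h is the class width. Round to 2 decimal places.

68.93

N = 73; target position k = 70/100 · 73 = 51.1.
Cumulative frequencies: 7, 22, 27, 54, 68, 71, 73.
Observation 51.1 falls in the class 60 – <70.
L = 60, CF = 27, f = 27, h = 10.
P70 = 60 + ((51.1 − 27)/27)·10 = 60 + 8.92593 = 68.9259.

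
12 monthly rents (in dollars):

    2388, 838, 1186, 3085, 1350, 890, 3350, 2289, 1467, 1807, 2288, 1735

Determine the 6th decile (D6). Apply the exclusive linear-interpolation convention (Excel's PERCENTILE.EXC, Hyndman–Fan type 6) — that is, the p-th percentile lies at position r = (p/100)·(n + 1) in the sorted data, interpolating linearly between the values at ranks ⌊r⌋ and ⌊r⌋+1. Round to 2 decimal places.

Sorted: 838, 890, 1186, 1350, 1467, 1735, 1807, 2288, 2289, 2388, 3085, 3350.
n = 12.
r = (60/100)·(12 + 1) = 7.8.
Rank 7 is 1807 and rank 8 is 2288.
Interpolate: 1807 + 0.8·(2288 − 1807) = 1807 + 0.8·481 = 2191.8.

2191.80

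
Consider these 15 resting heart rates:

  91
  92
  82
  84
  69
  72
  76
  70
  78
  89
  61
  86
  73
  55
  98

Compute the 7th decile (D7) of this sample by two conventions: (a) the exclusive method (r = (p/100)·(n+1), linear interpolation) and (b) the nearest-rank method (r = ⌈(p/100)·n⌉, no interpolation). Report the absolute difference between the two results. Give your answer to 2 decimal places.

0.60

Sorted: 55, 61, 69, 70, 72, 73, 76, 78, 82, 84, 86, 89, 91, 92, 98.
n = 15.
(a) r = 11.2; between ranks 11 (86) and 12 (89): 86.6.
(b) the nearest-rank method: rank 11 → 86.
|86.6 − 86| = 0.6.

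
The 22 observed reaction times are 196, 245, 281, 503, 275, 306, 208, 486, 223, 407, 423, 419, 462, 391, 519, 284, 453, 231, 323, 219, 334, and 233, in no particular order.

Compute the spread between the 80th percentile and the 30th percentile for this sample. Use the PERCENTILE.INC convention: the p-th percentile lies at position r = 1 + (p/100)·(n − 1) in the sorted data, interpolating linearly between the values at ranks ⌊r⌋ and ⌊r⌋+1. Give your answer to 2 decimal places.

Sorted: 196, 208, 219, 223, 231, 233, 245, 275, 281, 284, 306, 323, 334, 391, 407, 419, 423, 453, 462, 486, 503, 519.
n = 22.
P30: r = 7.3; ranks 7–8 are 245, 275; interpolating gives 254.
P80: r = 17.8; ranks 17–18 are 423, 453; interpolating gives 447.
Difference: 447 − 254 = 193.

193.00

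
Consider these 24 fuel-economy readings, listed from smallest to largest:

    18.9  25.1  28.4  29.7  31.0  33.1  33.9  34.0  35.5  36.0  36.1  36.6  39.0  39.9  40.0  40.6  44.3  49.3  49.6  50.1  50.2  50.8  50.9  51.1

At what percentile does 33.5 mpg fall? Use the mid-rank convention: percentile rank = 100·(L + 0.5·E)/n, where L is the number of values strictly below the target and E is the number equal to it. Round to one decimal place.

Count below 33.5: L = 6; count equal: E = 0; n = 24.
Percentile rank = 100·(6 + 0.5·0)/24 = 100·6/24 = 25.

25.0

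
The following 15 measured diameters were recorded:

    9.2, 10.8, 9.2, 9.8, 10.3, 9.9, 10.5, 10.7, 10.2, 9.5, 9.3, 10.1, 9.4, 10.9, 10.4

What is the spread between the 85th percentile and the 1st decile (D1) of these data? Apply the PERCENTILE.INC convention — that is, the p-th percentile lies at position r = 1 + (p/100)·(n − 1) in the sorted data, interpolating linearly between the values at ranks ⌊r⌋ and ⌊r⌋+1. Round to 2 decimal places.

1.44

Sorted: 9.2, 9.2, 9.3, 9.4, 9.5, 9.8, 9.9, 10.1, 10.2, 10.3, 10.4, 10.5, 10.7, 10.8, 10.9.
n = 15.
P10: r = 2.4; ranks 2–3 are 9.2, 9.3; interpolating gives 9.24.
P85: r = 12.9; ranks 12–13 are 10.5, 10.7; interpolating gives 10.68.
Difference: 10.68 − 9.24 = 1.44.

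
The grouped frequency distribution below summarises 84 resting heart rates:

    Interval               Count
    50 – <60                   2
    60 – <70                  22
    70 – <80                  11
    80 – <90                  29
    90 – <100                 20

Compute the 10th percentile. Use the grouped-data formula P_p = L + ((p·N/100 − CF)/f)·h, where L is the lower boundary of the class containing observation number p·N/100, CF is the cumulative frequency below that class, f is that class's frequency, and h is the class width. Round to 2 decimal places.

N = 84; target position k = 10/100 · 84 = 8.4.
Cumulative frequencies: 2, 24, 35, 64, 84.
Observation 8.4 falls in the class 60 – <70.
L = 60, CF = 2, f = 22, h = 10.
P10 = 60 + ((8.4 − 2)/22)·10 = 60 + 2.90909 = 62.9091.

62.91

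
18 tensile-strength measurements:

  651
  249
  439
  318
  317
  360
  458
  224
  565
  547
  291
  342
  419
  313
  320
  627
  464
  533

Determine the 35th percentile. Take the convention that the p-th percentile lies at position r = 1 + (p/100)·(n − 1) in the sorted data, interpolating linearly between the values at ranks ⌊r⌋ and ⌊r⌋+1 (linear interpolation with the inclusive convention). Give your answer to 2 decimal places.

319.90

Sorted: 224, 249, 291, 313, 317, 318, 320, 342, 360, 419, 439, 458, 464, 533, 547, 565, 627, 651.
n = 18.
r = 1 + (35/100)·(18 − 1) = 1 + 5.95 = 6.95.
Rank 6 is 318 and rank 7 is 320.
Interpolate: 318 + 0.95·(320 − 318) = 318 + 0.95·2 = 319.9.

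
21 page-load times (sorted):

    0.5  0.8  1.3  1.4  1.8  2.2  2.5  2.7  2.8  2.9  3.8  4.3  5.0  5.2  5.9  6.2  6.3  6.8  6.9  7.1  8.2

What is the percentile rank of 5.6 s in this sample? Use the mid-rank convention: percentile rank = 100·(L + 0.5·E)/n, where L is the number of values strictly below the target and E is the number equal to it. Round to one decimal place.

Count below 5.6: L = 14; count equal: E = 0; n = 21.
Percentile rank = 100·(14 + 0.5·0)/21 = 100·14/21 = 66.67.

66.7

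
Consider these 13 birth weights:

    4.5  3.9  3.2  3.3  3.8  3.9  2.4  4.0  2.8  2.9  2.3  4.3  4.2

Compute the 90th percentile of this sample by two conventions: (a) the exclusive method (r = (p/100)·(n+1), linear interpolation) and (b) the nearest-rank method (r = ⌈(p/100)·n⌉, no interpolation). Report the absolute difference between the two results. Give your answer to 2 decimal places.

0.12

Sorted: 2.3, 2.4, 2.8, 2.9, 3.2, 3.3, 3.8, 3.9, 3.9, 4.0, 4.2, 4.3, 4.5.
n = 13.
(a) r = 12.6; between ranks 12 (4.3) and 13 (4.5): 4.42.
(b) the nearest-rank method: rank 12 → 4.3.
|4.42 − 4.3| = 0.12.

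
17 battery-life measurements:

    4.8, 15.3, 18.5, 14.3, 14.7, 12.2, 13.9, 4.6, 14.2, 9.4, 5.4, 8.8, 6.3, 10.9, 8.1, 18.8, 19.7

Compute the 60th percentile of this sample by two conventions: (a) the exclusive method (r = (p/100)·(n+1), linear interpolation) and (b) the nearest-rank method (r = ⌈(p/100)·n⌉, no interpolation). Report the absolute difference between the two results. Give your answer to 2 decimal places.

0.06

Sorted: 4.6, 4.8, 5.4, 6.3, 8.1, 8.8, 9.4, 10.9, 12.2, 13.9, 14.2, 14.3, 14.7, 15.3, 18.5, 18.8, 19.7.
n = 17.
(a) r = 10.8; between ranks 10 (13.9) and 11 (14.2): 14.14.
(b) the nearest-rank method: rank 11 → 14.2.
|14.14 − 14.2| = 0.06.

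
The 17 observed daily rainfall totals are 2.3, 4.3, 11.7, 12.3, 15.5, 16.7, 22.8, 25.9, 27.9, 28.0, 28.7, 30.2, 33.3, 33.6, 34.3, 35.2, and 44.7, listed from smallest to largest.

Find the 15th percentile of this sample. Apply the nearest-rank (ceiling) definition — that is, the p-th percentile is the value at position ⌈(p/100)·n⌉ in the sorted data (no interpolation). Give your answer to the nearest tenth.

n = 17.
Position = ⌈15/100 · 17⌉ = ⌈2.55⌉ = 3.
The value at rank 3 is 11.7.

11.7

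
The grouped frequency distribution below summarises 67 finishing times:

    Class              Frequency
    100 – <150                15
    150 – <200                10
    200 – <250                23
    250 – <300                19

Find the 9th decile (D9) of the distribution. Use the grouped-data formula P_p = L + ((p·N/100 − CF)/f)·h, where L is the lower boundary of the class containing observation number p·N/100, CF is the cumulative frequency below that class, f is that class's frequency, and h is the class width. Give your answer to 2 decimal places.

282.37

N = 67; target position k = 90/100 · 67 = 60.3.
Cumulative frequencies: 15, 25, 48, 67.
Observation 60.3 falls in the class 250 – <300.
L = 250, CF = 48, f = 19, h = 50.
P90 = 250 + ((60.3 − 48)/19)·50 = 250 + 32.3684 = 282.368.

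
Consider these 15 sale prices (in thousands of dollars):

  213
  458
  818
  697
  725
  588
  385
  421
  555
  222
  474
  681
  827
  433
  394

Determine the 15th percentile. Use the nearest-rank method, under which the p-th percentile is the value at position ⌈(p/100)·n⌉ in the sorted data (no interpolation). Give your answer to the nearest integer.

385

Sorted: 213, 222, 385, 394, 421, 433, 458, 474, 555, 588, 681, 697, 725, 818, 827.
n = 15.
Position = ⌈15/100 · 15⌉ = ⌈2.25⌉ = 3.
The value at rank 3 is 385.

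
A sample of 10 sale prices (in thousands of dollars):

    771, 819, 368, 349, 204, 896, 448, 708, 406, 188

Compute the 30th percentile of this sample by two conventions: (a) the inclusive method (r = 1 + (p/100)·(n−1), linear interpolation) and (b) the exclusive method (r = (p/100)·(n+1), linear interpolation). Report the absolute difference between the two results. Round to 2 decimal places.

Sorted: 188, 204, 349, 368, 406, 448, 708, 771, 819, 896.
n = 10.
(a) r = 3.7; between ranks 3 (349) and 4 (368): 362.3.
(b) r = 3.3; between ranks 3 (349) and 4 (368): 354.7.
|362.3 − 354.7| = 7.6.

7.60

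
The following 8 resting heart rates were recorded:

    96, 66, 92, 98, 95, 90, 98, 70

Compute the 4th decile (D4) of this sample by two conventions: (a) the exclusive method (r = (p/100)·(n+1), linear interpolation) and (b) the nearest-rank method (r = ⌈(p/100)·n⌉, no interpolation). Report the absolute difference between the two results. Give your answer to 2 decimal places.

Sorted: 66, 70, 90, 92, 95, 96, 98, 98.
n = 8.
(a) r = 3.6; between ranks 3 (90) and 4 (92): 91.2.
(b) the nearest-rank method: rank 4 → 92.
|91.2 − 92| = 0.8.

0.80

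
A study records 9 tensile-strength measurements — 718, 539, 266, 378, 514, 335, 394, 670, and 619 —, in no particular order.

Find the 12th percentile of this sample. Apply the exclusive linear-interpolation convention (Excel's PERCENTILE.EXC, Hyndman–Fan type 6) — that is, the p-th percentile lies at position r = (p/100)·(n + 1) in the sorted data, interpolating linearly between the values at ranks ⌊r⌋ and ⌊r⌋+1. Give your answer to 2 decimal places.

279.80

Sorted: 266, 335, 378, 394, 514, 539, 619, 670, 718.
n = 9.
r = (12/100)·(9 + 1) = 1.2.
Rank 1 is 266 and rank 2 is 335.
Interpolate: 266 + 0.2·(335 − 266) = 266 + 0.2·69 = 279.8.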